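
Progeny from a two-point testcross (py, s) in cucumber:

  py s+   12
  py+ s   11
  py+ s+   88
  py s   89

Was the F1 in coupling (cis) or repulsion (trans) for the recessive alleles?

The two most frequent classes are py+ s+ (88) and py s (89); these are the parental (non-recombinant) types.
So the F1 carried py+ s+ on one chromosome and py s on the other — the recessive alleles are on the same chromosome (cis / coupling).

cis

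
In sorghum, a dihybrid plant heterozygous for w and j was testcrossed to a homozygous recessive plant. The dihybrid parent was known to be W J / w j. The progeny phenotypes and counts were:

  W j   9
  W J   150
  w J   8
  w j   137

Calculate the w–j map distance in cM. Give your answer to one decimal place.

The recombinant classes are W j and w J: 9 + 8 = 17.
Recombination frequency = 17/304 = 0.0559 ≈ 5.6%, i.e. 5.6 cM.

5.6 cM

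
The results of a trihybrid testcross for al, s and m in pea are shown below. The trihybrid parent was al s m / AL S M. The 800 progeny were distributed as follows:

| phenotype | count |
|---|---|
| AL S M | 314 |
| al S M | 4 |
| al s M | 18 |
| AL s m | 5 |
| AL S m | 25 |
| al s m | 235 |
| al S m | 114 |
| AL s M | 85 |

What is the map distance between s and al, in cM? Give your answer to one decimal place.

The two rarest classes, AL s m and al S M, are the double crossovers. Comparing them with the parentals, only the al allele has switched, so al is the middle locus and the order is s – al – m.
Crossovers in the s–al interval produce the single-crossover classes al S m and AL s M (114 + 85 = 199) plus the double crossovers (9).
RF(s–al) = (199 + 9) / 800 = 208/800 = 0.2600 → 26.0 cM.

26.0 cM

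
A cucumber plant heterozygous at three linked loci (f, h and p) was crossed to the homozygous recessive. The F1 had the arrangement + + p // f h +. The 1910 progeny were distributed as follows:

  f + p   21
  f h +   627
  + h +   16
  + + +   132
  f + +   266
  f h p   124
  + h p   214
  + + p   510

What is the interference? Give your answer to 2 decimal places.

0.53

The two rarest classes, f + p and + h +, are the double crossovers. Comparing them with the parentals, only the f allele has switched, so f is the middle locus and the order is h – f – p.
h–f: (480 + 37)/1910 = 0.2707; f–p: (256 + 37)/1910 = 0.1534.
Expected DCO frequency = 0.2707 × 0.1534 ≈ 0.04153; observed = 37/1910 ≈ 0.01937.
Coefficient of coincidence = 0.01937/0.04153 ≈ 0.47; interference = 1 − 0.47 = 0.53.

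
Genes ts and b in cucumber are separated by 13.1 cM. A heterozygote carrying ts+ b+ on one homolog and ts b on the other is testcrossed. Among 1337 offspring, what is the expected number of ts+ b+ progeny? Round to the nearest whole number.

581

A map distance of 13.1 cM corresponds to a recombination frequency of 0.131.
The F1 is ts+ b+ / ts b, so ts+ b+ is a parental gamete class with expected frequency (1 − r)/2 = 0.869/2 = 0.4345.
Expected number = 0.4345 × 1337 = 580.93 ≈ 581.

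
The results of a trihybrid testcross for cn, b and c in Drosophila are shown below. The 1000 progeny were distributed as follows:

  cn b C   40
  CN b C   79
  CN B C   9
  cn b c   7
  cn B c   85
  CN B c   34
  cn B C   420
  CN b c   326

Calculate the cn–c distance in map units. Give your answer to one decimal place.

The two most frequent reciprocal classes, CN b c and cn B C, are the parental types, so the F1 was CN b c / cn B C.
The two rarest classes, cn b c and CN B C, are the double crossovers. Comparing them with the parentals, only the cn allele has switched, so cn is the middle locus and the order is b – cn – c.
Crossovers in the cn–c interval produce the single-crossover classes CN b C and cn B c (79 + 85 = 164) plus the double crossovers (16).
RF(cn–c) = (164 + 16) / 1000 = 180/1000 = 0.1800 → 18.0 map units.

18.0 map units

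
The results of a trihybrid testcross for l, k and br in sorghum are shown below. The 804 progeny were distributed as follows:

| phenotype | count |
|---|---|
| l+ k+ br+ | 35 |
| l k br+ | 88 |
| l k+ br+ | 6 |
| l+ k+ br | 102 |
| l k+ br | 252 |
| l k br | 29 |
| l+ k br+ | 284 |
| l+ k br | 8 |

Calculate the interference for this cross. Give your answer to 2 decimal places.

The two most frequent reciprocal classes, l+ k br+ and l k+ br, are the parental types, so the F1 was l+ k br+ / l k+ br.
The two rarest classes, l+ k br and l k+ br+, are the double crossovers. Comparing them with the parentals, only the br allele has switched, so br is the middle locus and the order is l – br – k.
l–br: (190 + 14)/804 = 0.2537; br–k: (64 + 14)/804 = 0.0970.
Expected DCO frequency = 0.2537 × 0.0970 ≈ 0.02461; observed = 14/804 ≈ 0.01741.
Coefficient of coincidence = 0.01741/0.02461 ≈ 0.71; interference = 1 − 0.71 = 0.29.

0.29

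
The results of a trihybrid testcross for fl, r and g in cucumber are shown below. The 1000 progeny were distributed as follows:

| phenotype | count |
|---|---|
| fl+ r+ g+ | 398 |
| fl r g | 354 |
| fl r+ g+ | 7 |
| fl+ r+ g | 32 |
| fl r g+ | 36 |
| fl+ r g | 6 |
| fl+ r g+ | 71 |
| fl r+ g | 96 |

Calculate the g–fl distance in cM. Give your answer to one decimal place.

8.1 cM

The two most frequent reciprocal classes, fl r g and fl+ r+ g+, are the parental types, so the F1 was fl r g / fl+ r+ g+.
The two rarest classes, fl+ r g and fl r+ g+, are the double crossovers. Comparing them with the parentals, only the fl allele has switched, so fl is the middle locus and the order is g – fl – r.
Crossovers in the g–fl interval produce the single-crossover classes fl r g+ and fl+ r+ g (36 + 32 = 68) plus the double crossovers (13).
RF(g–fl) = (68 + 13) / 1000 = 81/1000 = 0.0810 → 8.1 cM.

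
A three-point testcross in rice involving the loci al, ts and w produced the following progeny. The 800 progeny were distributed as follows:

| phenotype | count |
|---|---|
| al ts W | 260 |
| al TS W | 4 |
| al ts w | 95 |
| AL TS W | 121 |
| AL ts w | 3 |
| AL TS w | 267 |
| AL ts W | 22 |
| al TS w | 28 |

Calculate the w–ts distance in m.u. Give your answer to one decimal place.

The two most frequent reciprocal classes, al ts W and AL TS w, are the parental types, so the F1 was al ts W / AL TS w.
The two rarest classes, al TS W and AL ts w, are the double crossovers. Comparing them with the parentals, only the ts allele has switched, so ts is the middle locus and the order is w – ts – al.
Crossovers in the w–ts interval produce the single-crossover classes al ts w and AL TS W (95 + 121 = 216) plus the double crossovers (7).
RF(w–ts) = (216 + 7) / 800 = 223/800 = 0.2787 → 27.9 m.u.

27.9 m.u.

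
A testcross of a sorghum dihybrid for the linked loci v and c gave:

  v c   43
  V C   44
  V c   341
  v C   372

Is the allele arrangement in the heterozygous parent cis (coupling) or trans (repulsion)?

The two most frequent classes are V c (341) and v C (372); these are the parental (non-recombinant) types.
So the F1 carried V c on one chromosome and v C on the other — the recessive alleles are on opposite chromosomes (trans / repulsion).

trans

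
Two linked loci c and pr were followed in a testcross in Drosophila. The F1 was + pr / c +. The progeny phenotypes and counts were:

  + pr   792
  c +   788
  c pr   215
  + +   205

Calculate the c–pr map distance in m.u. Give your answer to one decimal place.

The recombinant classes are + + and c pr: 205 + 215 = 420.
Recombination frequency = 420/2000 = 0.2100 ≈ 21.0%, i.e. 21.0 m.u.

21.0 m.u.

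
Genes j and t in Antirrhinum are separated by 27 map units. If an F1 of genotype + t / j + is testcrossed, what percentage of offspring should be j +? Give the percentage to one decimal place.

A map distance of 27 map units corresponds to a recombination frequency of 0.270.
The F1 is + t / j +, so j + is a parental gamete class with expected frequency (1 − r)/2 = 0.730/2 = 0.3650.
That is 0.3650 = 36.5% of the progeny.

36.5%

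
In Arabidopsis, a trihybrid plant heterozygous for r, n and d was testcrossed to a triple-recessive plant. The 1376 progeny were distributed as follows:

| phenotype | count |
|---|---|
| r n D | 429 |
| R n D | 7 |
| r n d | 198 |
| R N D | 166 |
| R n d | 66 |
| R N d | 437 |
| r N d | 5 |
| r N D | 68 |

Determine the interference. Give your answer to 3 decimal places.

The two most frequent reciprocal classes, r n D and R N d, are the parental types, so the F1 was r n D / R N d.
The two rarest classes, R n D and r N d, are the double crossovers. Comparing them with the parentals, only the r allele has switched, so r is the middle locus and the order is n – r – d.
n–r: (134 + 12)/1376 = 0.1061; r–d: (364 + 12)/1376 = 0.2733.
Expected DCO frequency = 0.1061 × 0.2733 ≈ 0.02900; observed = 12/1376 ≈ 0.00872.
Coefficient of coincidence = 0.00872/0.02900 ≈ 0.301; interference = 1 − 0.301 = 0.699.

0.699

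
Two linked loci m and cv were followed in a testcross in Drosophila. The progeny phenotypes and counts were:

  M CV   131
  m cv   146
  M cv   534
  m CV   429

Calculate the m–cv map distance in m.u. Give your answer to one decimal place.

The two most frequent classes, M cv (534) and m CV (429), are the parental types, so the F1 was M cv / m CV.
The recombinant classes are M CV and m cv: 131 + 146 = 277.
Recombination frequency = 277/1240 = 0.2234 ≈ 22.3%, i.e. 22.3 m.u.

22.3 m.u.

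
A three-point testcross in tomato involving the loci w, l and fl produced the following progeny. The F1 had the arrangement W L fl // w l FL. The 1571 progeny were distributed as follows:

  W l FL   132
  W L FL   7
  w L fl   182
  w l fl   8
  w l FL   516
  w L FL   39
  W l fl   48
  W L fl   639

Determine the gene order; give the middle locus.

The two rarest classes, W L FL and w l fl, are the double crossovers. Comparing them with the parentals, only the fl allele has switched, so fl is the middle locus and the order is l – fl – w.

fl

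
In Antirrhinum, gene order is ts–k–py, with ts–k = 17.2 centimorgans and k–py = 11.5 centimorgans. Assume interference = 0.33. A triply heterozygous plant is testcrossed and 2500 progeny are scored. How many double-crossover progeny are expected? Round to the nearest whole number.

33

Map distances give recombination frequencies of 0.172 and 0.115 for the two intervals.
With interference 0.33 (so coincidence = 0.67), expected double-crossover frequency = 0.172 × 0.115 × 0.67 = 0.01325.
Expected number = 0.01325 × 2500 = 33.13 ≈ 33.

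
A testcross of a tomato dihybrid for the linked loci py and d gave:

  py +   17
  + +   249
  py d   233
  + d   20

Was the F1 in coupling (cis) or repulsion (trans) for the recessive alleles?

The two most frequent classes are + + (249) and py d (233); these are the parental (non-recombinant) types.
So the F1 carried + + on one chromosome and py d on the other — the recessive alleles are on the same chromosome (cis / coupling).

cis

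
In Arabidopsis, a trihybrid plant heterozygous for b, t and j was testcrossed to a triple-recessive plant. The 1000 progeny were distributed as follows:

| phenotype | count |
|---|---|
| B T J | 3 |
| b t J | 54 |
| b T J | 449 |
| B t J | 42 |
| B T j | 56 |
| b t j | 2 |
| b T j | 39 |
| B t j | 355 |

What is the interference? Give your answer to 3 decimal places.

0.494

The two most frequent reciprocal classes, b T J and B t j, are the parental types, so the F1 was b T J / B t j.
The two rarest classes, B T J and b t j, are the double crossovers. Comparing them with the parentals, only the b allele has switched, so b is the middle locus and the order is t – b – j.
t–b: (110 + 5)/1000 = 0.1150; b–j: (81 + 5)/1000 = 0.0860.
Expected DCO frequency = 0.1150 × 0.0860 ≈ 0.00989; observed = 5/1000 ≈ 0.00500.
Coefficient of coincidence = 0.00500/0.00989 ≈ 0.506; interference = 1 − 0.506 = 0.494.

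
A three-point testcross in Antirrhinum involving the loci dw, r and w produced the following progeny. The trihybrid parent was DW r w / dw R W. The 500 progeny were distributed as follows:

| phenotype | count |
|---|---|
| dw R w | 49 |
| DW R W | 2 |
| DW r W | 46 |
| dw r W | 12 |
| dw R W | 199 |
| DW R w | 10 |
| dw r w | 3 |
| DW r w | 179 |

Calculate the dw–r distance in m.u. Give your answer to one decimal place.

5.4 m.u.

The two rarest classes, dw r w and DW R W, are the double crossovers. Comparing them with the parentals, only the dw allele has switched, so dw is the middle locus and the order is r – dw – w.
Crossovers in the r–dw interval produce the single-crossover classes DW R w and dw r W (10 + 12 = 22) plus the double crossovers (5).
RF(r–dw) = (22 + 5) / 500 = 27/500 = 0.0540 → 5.4 m.u.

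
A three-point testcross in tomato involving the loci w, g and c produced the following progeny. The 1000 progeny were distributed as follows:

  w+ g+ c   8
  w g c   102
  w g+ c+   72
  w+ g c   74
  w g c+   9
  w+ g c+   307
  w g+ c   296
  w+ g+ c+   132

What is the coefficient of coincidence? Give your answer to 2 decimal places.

The two most frequent reciprocal classes, w g+ c and w+ g c+, are the parental types, so the F1 was w g+ c / w+ g c+.
The two rarest classes, w+ g+ c and w g c+, are the double crossovers. Comparing them with the parentals, only the w allele has switched, so w is the middle locus and the order is c – w – g.
c–w: (146 + 17)/1000 = 0.1630; w–g: (234 + 17)/1000 = 0.2510.
Expected DCO frequency = 0.1630 × 0.2510 ≈ 0.04091; observed = 17/1000 ≈ 0.01700.
Coefficient of coincidence = 0.01700/0.04091 ≈ 0.42.

0.42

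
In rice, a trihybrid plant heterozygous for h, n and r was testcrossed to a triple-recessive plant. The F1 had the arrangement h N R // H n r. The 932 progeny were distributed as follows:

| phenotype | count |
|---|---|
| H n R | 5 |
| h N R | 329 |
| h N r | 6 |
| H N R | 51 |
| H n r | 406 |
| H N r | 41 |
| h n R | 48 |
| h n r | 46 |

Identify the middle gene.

The two rarest classes, h N r and H n R, are the double crossovers. Comparing them with the parentals, only the r allele has switched, so r is the middle locus and the order is n – r – h.

r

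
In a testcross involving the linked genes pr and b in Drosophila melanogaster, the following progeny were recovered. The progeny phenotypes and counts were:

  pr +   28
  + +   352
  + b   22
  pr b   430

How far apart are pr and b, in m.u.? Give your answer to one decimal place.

The two most frequent classes, + + (352) and pr b (430), are the parental types, so the F1 was + + / pr b.
The recombinant classes are + b and pr +: 22 + 28 = 50.
Recombination frequency = 50/832 = 0.0601 ≈ 6.0%, i.e. 6.0 m.u.

6.0 m.u.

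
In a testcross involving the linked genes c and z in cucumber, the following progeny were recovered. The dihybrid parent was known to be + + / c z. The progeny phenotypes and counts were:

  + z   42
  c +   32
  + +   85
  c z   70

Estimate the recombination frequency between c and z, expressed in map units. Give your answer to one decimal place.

32.3 map units

The recombinant classes are + z and c +: 42 + 32 = 74.
Recombination frequency = 74/229 = 0.3231 ≈ 32.3%, i.e. 32.3 map units.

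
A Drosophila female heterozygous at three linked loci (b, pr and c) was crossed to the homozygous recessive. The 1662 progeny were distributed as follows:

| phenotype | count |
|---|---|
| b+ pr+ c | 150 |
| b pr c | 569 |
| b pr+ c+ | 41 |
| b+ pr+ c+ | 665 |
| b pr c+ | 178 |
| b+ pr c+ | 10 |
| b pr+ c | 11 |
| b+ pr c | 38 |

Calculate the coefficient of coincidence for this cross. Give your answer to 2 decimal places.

1.00

The two most frequent reciprocal classes, b+ pr+ c+ and b pr c, are the parental types, so the F1 was b+ pr+ c+ / b pr c.
The two rarest classes, b+ pr c+ and b pr+ c, are the double crossovers. Comparing them with the parentals, only the pr allele has switched, so pr is the middle locus and the order is b – pr – c.
b–pr: (79 + 21)/1662 = 0.0602; pr–c: (328 + 21)/1662 = 0.2100.
Expected DCO frequency = 0.0602 × 0.2100 ≈ 0.01264; observed = 21/1662 ≈ 0.01264.
Coefficient of coincidence = 0.01264/0.01264 ≈ 1.00.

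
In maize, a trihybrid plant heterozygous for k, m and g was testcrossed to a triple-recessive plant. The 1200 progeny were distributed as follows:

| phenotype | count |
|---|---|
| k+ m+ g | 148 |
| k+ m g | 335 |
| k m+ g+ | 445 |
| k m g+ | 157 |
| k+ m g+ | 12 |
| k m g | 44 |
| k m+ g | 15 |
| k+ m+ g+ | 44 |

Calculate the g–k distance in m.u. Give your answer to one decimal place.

9.6 m.u.

The two most frequent reciprocal classes, k+ m g and k m+ g+, are the parental types, so the F1 was k+ m g / k m+ g+.
The two rarest classes, k+ m g+ and k m+ g, are the double crossovers. Comparing them with the parentals, only the g allele has switched, so g is the middle locus and the order is m – g – k.
Crossovers in the g–k interval produce the single-crossover classes k m g and k+ m+ g+ (44 + 44 = 88) plus the double crossovers (27).
RF(g–k) = (88 + 27) / 1200 = 115/1200 = 0.0958 → 9.6 m.u.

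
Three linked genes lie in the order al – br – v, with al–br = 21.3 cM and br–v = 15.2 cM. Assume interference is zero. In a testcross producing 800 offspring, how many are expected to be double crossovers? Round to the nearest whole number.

Map distances give recombination frequencies of 0.213 and 0.152 for the two intervals.
With no interference, expected double-crossover frequency = 0.213 × 0.152 = 0.03238.
Expected number = 0.03238 × 800 = 25.90 ≈ 26.

26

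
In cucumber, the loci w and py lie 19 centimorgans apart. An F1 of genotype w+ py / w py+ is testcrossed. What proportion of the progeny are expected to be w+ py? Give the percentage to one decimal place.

A map distance of 19 centimorgans corresponds to a recombination frequency of 0.190.
The F1 is w+ py / w py+, so w+ py is a parental gamete class with expected frequency (1 − r)/2 = 0.810/2 = 0.4050.
That is 0.4050 = 40.5% of the progeny.

40.5%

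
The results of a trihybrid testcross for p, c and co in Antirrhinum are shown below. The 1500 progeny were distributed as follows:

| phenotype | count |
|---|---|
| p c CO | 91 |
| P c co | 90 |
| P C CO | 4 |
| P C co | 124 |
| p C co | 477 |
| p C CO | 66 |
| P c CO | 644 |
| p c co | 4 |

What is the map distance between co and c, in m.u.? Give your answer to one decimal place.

10.9 m.u.

The two most frequent reciprocal classes, P c CO and p C co, are the parental types, so the F1 was P c CO / p C co.
The two rarest classes, P C CO and p c co, are the double crossovers. Comparing them with the parentals, only the c allele has switched, so c is the middle locus and the order is p – c – co.
Crossovers in the c–co interval produce the single-crossover classes P c co and p C CO (90 + 66 = 156) plus the double crossovers (8).
RF(c–co) = (156 + 8) / 1500 = 164/1500 = 0.1093 → 10.9 m.u.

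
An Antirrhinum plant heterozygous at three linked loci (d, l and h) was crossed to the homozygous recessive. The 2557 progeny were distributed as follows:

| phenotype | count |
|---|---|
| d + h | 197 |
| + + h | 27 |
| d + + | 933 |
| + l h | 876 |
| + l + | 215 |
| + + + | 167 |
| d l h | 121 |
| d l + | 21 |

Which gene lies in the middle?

l

The two most frequent reciprocal classes, d + + and + l h, are the parental types, so the F1 was d + + / + l h.
The two rarest classes, d l + and + + h, are the double crossovers. Comparing them with the parentals, only the l allele has switched, so l is the middle locus and the order is h – l – d.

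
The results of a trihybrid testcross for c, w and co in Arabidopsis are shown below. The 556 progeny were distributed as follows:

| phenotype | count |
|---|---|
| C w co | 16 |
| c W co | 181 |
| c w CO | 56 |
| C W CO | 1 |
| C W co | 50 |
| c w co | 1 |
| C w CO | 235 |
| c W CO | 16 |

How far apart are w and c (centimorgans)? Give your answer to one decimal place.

19.4 centimorgans

The two most frequent reciprocal classes, c W co and C w CO, are the parental types, so the F1 was c W co / C w CO.
The two rarest classes, c w co and C W CO, are the double crossovers. Comparing them with the parentals, only the w allele has switched, so w is the middle locus and the order is c – w – co.
Crossovers in the c–w interval produce the single-crossover classes C W co and c w CO (50 + 56 = 106) plus the double crossovers (2).
RF(c–w) = (106 + 2) / 556 = 108/556 = 0.1942 → 19.4 centimorgans.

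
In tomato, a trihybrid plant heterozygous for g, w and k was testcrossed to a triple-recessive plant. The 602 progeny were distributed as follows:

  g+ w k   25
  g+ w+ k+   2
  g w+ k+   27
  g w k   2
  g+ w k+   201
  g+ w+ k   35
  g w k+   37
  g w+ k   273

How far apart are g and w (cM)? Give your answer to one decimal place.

The two most frequent reciprocal classes, g w+ k and g+ w k+, are the parental types, so the F1 was g w+ k / g+ w k+.
The two rarest classes, g w k and g+ w+ k+, are the double crossovers. Comparing them with the parentals, only the w allele has switched, so w is the middle locus and the order is k – w – g.
Crossovers in the w–g interval produce the single-crossover classes g+ w+ k and g w k+ (35 + 37 = 72) plus the double crossovers (4).
RF(w–g) = (72 + 4) / 602 = 76/602 = 0.1262 → 12.6 cM.

12.6 cM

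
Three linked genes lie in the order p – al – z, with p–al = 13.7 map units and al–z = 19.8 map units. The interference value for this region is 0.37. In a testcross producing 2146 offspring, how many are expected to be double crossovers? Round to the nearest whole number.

Map distances give recombination frequencies of 0.137 and 0.198 for the two intervals.
With interference 0.37 (so coincidence = 0.63), expected double-crossover frequency = 0.137 × 0.198 × 0.63 = 0.01709.
Expected number = 0.01709 × 2146 = 36.67 ≈ 37.

37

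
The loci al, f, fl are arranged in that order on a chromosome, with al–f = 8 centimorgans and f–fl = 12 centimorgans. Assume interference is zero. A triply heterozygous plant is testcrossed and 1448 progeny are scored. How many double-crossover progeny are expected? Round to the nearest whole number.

14

Map distances give recombination frequencies of 0.080 and 0.120 for the two intervals.
With no interference, expected double-crossover frequency = 0.080 × 0.120 = 0.00960.
Expected number = 0.00960 × 1448 = 13.90 ≈ 14.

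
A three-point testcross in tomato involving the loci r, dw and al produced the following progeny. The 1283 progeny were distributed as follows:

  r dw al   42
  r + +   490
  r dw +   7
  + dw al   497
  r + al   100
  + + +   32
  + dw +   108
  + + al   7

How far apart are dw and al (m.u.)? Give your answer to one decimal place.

The two most frequent reciprocal classes, + dw al and r + +, are the parental types, so the F1 was + dw al / r + +.
The two rarest classes, + + al and r dw +, are the double crossovers. Comparing them with the parentals, only the dw allele has switched, so dw is the middle locus and the order is al – dw – r.
Crossovers in the al–dw interval produce the single-crossover classes + dw + and r + al (108 + 100 = 208) plus the double crossovers (14).
RF(al–dw) = (208 + 14) / 1283 = 222/1283 = 0.1730 → 17.3 m.u.

17.3 m.u.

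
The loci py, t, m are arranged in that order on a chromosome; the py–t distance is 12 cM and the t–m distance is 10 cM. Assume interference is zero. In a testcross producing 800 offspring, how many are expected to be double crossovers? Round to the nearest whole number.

Map distances give recombination frequencies of 0.120 and 0.100 for the two intervals.
With no interference, expected double-crossover frequency = 0.120 × 0.100 = 0.01200.
Expected number = 0.01200 × 800 = 9.60 ≈ 10.

10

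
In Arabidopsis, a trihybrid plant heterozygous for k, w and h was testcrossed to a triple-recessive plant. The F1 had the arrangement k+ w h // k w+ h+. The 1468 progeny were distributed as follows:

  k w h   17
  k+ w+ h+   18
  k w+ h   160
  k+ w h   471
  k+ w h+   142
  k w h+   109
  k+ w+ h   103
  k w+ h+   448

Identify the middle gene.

k

The two rarest classes, k w h and k+ w+ h+, are the double crossovers. Comparing them with the parentals, only the k allele has switched, so k is the middle locus and the order is w – k – h.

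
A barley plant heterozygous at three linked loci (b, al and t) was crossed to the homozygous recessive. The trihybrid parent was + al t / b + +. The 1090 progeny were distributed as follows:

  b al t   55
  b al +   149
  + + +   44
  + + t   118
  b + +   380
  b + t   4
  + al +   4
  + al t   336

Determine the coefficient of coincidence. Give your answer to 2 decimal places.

The two rarest classes, + al + and b + t, are the double crossovers. Comparing them with the parentals, only the t allele has switched, so t is the middle locus and the order is al – t – b.
al–t: (267 + 8)/1090 = 0.2523; t–b: (99 + 8)/1090 = 0.0982.
Expected DCO frequency = 0.2523 × 0.0982 ≈ 0.02478; observed = 8/1090 ≈ 0.00734.
Coefficient of coincidence = 0.00734/0.02478 ≈ 0.30.

0.30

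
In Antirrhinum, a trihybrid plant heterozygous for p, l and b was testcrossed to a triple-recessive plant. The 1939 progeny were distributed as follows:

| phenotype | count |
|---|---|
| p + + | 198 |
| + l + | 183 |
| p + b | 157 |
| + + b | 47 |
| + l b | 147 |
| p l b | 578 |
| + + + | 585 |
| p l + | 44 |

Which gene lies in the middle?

The two most frequent reciprocal classes, p l b and + + +, are the parental types, so the F1 was p l b / + + +.
The two rarest classes, p l + and + + b, are the double crossovers. Comparing them with the parentals, only the b allele has switched, so b is the middle locus and the order is l – b – p.

b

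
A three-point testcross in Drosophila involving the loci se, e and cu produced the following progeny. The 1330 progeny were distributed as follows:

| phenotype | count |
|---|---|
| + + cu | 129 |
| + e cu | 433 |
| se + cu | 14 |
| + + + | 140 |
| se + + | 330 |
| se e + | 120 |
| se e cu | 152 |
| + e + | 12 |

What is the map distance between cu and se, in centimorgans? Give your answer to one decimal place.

The two most frequent reciprocal classes, se + + and + e cu, are the parental types, so the F1 was se + + / + e cu.
The two rarest classes, se + cu and + e +, are the double crossovers. Comparing them with the parentals, only the cu allele has switched, so cu is the middle locus and the order is se – cu – e.
Crossovers in the se–cu interval produce the single-crossover classes + + + and se e cu (140 + 152 = 292) plus the double crossovers (26).
RF(se–cu) = (292 + 26) / 1330 = 318/1330 = 0.2391 → 23.9 centimorgans.

23.9 centimorgans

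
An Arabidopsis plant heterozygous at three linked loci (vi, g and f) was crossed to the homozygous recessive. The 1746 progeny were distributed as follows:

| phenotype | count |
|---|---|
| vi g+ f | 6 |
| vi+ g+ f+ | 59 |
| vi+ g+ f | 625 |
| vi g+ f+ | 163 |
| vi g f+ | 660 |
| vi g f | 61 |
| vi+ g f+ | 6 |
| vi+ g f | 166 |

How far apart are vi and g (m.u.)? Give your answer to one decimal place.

19.5 m.u.

The two most frequent reciprocal classes, vi+ g+ f and vi g f+, are the parental types, so the F1 was vi+ g+ f / vi g f+.
The two rarest classes, vi g+ f and vi+ g f+, are the double crossovers. Comparing them with the parentals, only the vi allele has switched, so vi is the middle locus and the order is f – vi – g.
Crossovers in the vi–g interval produce the single-crossover classes vi+ g f and vi g+ f+ (166 + 163 = 329) plus the double crossovers (12).
RF(vi–g) = (329 + 12) / 1746 = 341/1746 = 0.1953 → 19.5 m.u.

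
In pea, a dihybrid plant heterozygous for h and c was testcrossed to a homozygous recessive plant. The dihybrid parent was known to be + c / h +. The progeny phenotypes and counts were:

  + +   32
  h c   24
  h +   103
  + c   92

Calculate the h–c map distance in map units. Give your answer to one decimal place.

The recombinant classes are + + and h c: 32 + 24 = 56.
Recombination frequency = 56/251 = 0.2231 ≈ 22.3%, i.e. 22.3 map units.

22.3 map units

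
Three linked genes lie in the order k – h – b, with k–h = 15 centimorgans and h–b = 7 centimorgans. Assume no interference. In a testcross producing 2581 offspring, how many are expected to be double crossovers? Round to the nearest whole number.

Map distances give recombination frequencies of 0.150 and 0.070 for the two intervals.
With no interference, expected double-crossover frequency = 0.150 × 0.070 = 0.01050.
Expected number = 0.01050 × 2581 = 27.10 ≈ 27.

27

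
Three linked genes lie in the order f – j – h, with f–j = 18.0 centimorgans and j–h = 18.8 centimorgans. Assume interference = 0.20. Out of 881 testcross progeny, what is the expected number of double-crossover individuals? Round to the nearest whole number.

Map distances give recombination frequencies of 0.180 and 0.188 for the two intervals.
With interference 0.20 (so coincidence = 0.80), expected double-crossover frequency = 0.180 × 0.188 × 0.80 = 0.02707.
Expected number = 0.02707 × 881 = 23.85 ≈ 24.

24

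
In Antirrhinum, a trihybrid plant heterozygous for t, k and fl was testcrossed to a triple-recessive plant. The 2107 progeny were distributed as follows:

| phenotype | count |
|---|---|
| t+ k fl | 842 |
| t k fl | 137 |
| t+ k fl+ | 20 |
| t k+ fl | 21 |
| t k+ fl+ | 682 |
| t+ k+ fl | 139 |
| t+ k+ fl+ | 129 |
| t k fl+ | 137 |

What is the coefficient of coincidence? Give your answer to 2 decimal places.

The two most frequent reciprocal classes, t+ k fl and t k+ fl+, are the parental types, so the F1 was t+ k fl / t k+ fl+.
The two rarest classes, t+ k fl+ and t k+ fl, are the double crossovers. Comparing them with the parentals, only the fl allele has switched, so fl is the middle locus and the order is t – fl – k.
t–fl: (266 + 41)/2107 = 0.1457; fl–k: (276 + 41)/2107 = 0.1505.
Expected DCO frequency = 0.1457 × 0.1505 ≈ 0.02193; observed = 41/2107 ≈ 0.01946.
Coefficient of coincidence = 0.01946/0.02193 ≈ 0.89.

0.89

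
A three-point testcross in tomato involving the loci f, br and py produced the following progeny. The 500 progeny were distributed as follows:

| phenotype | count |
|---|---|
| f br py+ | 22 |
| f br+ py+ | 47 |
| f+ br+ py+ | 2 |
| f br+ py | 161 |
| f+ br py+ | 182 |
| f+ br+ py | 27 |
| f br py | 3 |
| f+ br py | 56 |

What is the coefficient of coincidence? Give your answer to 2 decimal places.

0.43

The two most frequent reciprocal classes, f br+ py and f+ br py+, are the parental types, so the F1 was f br+ py / f+ br py+.
The two rarest classes, f br py and f+ br+ py+, are the double crossovers. Comparing them with the parentals, only the br allele has switched, so br is the middle locus and the order is f – br – py.
f–br: (49 + 5)/500 = 0.1080; br–py: (103 + 5)/500 = 0.2160.
Expected DCO frequency = 0.1080 × 0.2160 ≈ 0.02333; observed = 5/500 ≈ 0.01000.
Coefficient of coincidence = 0.01000/0.02333 ≈ 0.43.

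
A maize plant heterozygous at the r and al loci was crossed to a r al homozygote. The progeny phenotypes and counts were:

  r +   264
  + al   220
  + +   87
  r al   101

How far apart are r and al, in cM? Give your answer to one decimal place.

The two most frequent classes, + al (220) and r + (264), are the parental types, so the F1 was + al / r +.
The recombinant classes are + + and r al: 87 + 101 = 188.
Recombination frequency = 188/672 = 0.2798 ≈ 28.0%, i.e. 28.0 cM.

28.0 cM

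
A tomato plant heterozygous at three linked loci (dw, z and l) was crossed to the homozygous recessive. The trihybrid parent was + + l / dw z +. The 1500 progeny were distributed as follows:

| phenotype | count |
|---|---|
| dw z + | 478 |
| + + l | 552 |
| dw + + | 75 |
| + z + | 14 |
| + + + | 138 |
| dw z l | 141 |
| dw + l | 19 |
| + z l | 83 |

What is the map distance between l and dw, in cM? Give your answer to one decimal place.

The two rarest classes, dw + l and + z +, are the double crossovers. Comparing them with the parentals, only the dw allele has switched, so dw is the middle locus and the order is z – dw – l.
Crossovers in the dw–l interval produce the single-crossover classes + + + and dw z l (138 + 141 = 279) plus the double crossovers (33).
RF(dw–l) = (279 + 33) / 1500 = 312/1500 = 0.2080 → 20.8 cM.

20.8 cM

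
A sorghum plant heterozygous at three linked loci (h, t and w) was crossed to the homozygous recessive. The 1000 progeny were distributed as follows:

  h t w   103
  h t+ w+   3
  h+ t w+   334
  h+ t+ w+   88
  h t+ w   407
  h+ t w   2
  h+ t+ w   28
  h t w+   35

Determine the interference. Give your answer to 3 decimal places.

0.625

The two most frequent reciprocal classes, h+ t w+ and h t+ w, are the parental types, so the F1 was h+ t w+ / h t+ w.
The two rarest classes, h+ t w and h t+ w+, are the double crossovers. Comparing them with the parentals, only the w allele has switched, so w is the middle locus and the order is h – w – t.
h–w: (63 + 5)/1000 = 0.0680; w–t: (191 + 5)/1000 = 0.1960.
Expected DCO frequency = 0.0680 × 0.1960 ≈ 0.01333; observed = 5/1000 ≈ 0.00500.
Coefficient of coincidence = 0.00500/0.01333 ≈ 0.375; interference = 1 − 0.375 = 0.625.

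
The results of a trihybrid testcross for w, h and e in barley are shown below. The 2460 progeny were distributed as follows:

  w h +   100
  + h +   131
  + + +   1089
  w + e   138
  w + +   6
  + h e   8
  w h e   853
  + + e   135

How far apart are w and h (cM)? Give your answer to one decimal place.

The two most frequent reciprocal classes, w h e and + + +, are the parental types, so the F1 was w h e / + + +.
The two rarest classes, + h e and w + +, are the double crossovers. Comparing them with the parentals, only the w allele has switched, so w is the middle locus and the order is h – w – e.
Crossovers in the h–w interval produce the single-crossover classes w + e and + h + (138 + 131 = 269) plus the double crossovers (14).
RF(h–w) = (269 + 14) / 2460 = 283/2460 = 0.1150 → 11.5 cM.

11.5 cM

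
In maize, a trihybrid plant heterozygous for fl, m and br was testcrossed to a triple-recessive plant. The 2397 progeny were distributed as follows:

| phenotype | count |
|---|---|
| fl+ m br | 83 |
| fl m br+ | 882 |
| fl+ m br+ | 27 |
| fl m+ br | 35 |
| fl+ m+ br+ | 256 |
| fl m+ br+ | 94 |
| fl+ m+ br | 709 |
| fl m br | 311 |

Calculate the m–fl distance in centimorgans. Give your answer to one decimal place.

The two most frequent reciprocal classes, fl m br+ and fl+ m+ br, are the parental types, so the F1 was fl m br+ / fl+ m+ br.
The two rarest classes, fl+ m br+ and fl m+ br, are the double crossovers. Comparing them with the parentals, only the fl allele has switched, so fl is the middle locus and the order is m – fl – br.
Crossovers in the m–fl interval produce the single-crossover classes fl m+ br+ and fl+ m br (94 + 83 = 177) plus the double crossovers (62).
RF(m–fl) = (177 + 62) / 2397 = 239/2397 = 0.0997 → 10.0 centimorgans.

10.0 centimorgans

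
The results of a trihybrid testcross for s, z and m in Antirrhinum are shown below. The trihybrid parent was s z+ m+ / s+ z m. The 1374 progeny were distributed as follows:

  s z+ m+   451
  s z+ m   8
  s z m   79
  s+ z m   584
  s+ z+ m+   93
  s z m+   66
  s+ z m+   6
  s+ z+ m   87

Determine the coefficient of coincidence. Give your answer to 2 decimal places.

The two rarest classes, s z+ m and s+ z m+, are the double crossovers. Comparing them with the parentals, only the m allele has switched, so m is the middle locus and the order is s – m – z.
s–m: (172 + 14)/1374 = 0.1354; m–z: (153 + 14)/1374 = 0.1215.
Expected DCO frequency = 0.1354 × 0.1215 ≈ 0.01645; observed = 14/1374 ≈ 0.01019.
Coefficient of coincidence = 0.01019/0.01645 ≈ 0.62.

0.62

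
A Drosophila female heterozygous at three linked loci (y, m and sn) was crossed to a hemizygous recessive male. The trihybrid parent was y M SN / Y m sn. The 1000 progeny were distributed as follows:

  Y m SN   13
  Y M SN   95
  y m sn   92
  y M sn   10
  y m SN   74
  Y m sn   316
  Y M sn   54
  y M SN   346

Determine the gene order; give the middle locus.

The two rarest classes, y M sn and Y m SN, are the double crossovers. Comparing them with the parentals, only the sn allele has switched, so sn is the middle locus and the order is m – sn – y.

sn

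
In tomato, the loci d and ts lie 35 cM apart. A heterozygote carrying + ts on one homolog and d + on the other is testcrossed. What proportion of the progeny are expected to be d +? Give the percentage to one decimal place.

A map distance of 35 cM corresponds to a recombination frequency of 0.350.
The F1 is + ts / d +, so d + is a parental gamete class with expected frequency (1 − r)/2 = 0.650/2 = 0.3250.
That is 0.3250 = 32.5% of the progeny.

32.5%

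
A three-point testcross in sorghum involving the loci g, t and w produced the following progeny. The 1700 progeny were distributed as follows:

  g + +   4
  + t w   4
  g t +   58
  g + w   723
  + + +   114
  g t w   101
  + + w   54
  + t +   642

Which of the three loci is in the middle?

w

The two most frequent reciprocal classes, g + w and + t +, are the parental types, so the F1 was g + w / + t +.
The two rarest classes, g + + and + t w, are the double crossovers. Comparing them with the parentals, only the w allele has switched, so w is the middle locus and the order is g – w – t.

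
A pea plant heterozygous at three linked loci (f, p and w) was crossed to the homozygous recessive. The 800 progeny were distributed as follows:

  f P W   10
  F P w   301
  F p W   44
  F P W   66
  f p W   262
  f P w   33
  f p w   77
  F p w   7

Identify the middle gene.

The two most frequent reciprocal classes, F P w and f p W, are the parental types, so the F1 was F P w / f p W.
The two rarest classes, F p w and f P W, are the double crossovers. Comparing them with the parentals, only the p allele has switched, so p is the middle locus and the order is w – p – f.

p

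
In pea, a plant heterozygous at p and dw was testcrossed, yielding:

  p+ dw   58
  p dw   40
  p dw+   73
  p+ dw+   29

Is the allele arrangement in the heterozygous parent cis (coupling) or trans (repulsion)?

The two most frequent classes are p+ dw (58) and p dw+ (73); these are the parental (non-recombinant) types.
So the F1 carried p+ dw on one chromosome and p dw+ on the other — the recessive alleles are on opposite chromosomes (trans / repulsion).

trans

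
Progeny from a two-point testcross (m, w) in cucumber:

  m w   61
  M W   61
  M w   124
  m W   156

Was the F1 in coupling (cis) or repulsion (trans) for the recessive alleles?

The two most frequent classes are M w (124) and m W (156); these are the parental (non-recombinant) types.
So the F1 carried M w on one chromosome and m W on the other — the recessive alleles are on opposite chromosomes (trans / repulsion).

trans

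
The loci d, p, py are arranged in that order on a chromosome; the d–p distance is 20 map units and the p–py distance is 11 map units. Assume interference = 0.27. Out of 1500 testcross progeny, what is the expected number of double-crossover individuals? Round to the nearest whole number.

24

Map distances give recombination frequencies of 0.200 and 0.110 for the two intervals.
With interference 0.27 (so coincidence = 0.73), expected double-crossover frequency = 0.200 × 0.110 × 0.73 = 0.01606.
Expected number = 0.01606 × 1500 = 24.09 ≈ 24.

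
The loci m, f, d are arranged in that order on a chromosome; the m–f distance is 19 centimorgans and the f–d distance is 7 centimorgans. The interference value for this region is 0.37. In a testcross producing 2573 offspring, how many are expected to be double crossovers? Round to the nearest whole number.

Map distances give recombination frequencies of 0.190 and 0.070 for the two intervals.
With interference 0.37 (so coincidence = 0.63), expected double-crossover frequency = 0.190 × 0.070 × 0.63 = 0.00838.
Expected number = 0.00838 × 2573 = 21.56 ≈ 22.

22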